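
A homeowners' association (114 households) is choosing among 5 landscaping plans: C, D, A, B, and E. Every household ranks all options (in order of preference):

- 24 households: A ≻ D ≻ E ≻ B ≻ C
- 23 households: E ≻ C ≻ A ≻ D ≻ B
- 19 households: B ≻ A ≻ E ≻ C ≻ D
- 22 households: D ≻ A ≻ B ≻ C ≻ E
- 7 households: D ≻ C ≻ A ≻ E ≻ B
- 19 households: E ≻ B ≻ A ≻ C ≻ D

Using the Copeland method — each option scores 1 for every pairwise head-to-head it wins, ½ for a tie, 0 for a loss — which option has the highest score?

C: beats D; loses to A, B, and E → score 1.
D: beats B; loses to C, A, and E → score 1.
A: beats C, D, B, and E → score 4.
B: beats C; loses to D, A, and E → score 1.
E: beats C, D, and B; loses to A → score 3.
A has the best pairwise record.

A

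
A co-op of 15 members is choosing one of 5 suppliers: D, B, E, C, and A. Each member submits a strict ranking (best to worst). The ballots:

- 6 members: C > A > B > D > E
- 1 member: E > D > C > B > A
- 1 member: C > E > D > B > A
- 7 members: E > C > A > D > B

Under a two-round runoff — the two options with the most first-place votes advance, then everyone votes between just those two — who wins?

Round 1 first-place votes: D 0, B 0, E 8, C 7, A 0.
E and C advance.
Runoff: E is preferred to C by 8 voters; C by 7.
E wins the runoff.

E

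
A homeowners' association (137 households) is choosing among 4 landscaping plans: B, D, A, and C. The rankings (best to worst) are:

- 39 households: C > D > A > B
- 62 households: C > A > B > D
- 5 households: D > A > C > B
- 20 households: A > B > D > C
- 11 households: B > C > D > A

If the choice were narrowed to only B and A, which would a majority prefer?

Voters preferring B to A: 11; preferring A to B: 126.
A wins the head-to-head.

A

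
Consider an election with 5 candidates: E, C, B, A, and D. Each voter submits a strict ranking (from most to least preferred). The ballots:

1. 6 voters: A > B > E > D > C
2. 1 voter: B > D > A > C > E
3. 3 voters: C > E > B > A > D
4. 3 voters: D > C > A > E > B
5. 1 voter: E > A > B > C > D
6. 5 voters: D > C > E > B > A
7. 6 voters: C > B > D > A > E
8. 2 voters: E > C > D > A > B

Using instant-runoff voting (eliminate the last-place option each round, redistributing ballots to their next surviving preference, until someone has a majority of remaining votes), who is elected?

Round 1: E 3, C 9, B 1, A 6, D 8. Eliminate B.
Round 2: E 3, C 9, A 6, D 9. Eliminate E.
Round 3: C 11, A 7, D 9. Eliminate A.
Round 4: C 12, D 15. D has a majority.

D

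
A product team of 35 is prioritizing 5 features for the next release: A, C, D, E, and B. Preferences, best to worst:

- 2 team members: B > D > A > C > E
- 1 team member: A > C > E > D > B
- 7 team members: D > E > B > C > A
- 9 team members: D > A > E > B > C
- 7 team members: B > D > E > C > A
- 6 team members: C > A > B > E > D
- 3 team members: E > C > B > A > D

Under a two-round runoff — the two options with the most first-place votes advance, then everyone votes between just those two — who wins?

Round 1 first-place votes: A 1, C 6, D 16, E 3, B 9.
D and B advance.
Runoff: D is preferred to B by 17 voters; B by 18.
B wins the runoff.

B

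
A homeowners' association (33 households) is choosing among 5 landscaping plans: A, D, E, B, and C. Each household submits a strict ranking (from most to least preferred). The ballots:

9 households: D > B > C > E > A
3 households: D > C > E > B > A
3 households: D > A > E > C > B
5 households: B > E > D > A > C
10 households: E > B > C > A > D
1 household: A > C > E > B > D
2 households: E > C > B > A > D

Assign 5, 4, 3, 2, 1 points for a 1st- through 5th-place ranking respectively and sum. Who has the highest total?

A: 9·1 + 3·1 + 3·4 + 5·2 + 10·2 + 1·5 + 2·2 = 63
D: 9·5 + 3·5 + 3·5 + 5·3 + 10·1 + 1·1 + 2·1 = 103
E: 9·2 + 3·3 + 3·3 + 5·4 + 10·5 + 1·3 + 2·5 = 119
B: 9·4 + 3·2 + 3·1 + 5·5 + 10·4 + 1·2 + 2·3 = 118
C: 9·3 + 3·4 + 3·2 + 5·1 + 10·3 + 1·4 + 2·4 = 92
E has the highest Borda score (119).

E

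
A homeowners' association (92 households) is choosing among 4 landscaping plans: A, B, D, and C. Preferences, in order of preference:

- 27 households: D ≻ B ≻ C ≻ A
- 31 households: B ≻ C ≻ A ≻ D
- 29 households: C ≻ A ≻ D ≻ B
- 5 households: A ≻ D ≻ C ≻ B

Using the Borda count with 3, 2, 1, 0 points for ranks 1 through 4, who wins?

C

A: 27·0 + 31·1 + 29·2 + 5·3 = 104
B: 27·2 + 31·3 + 29·0 + 5·0 = 147
D: 27·3 + 31·0 + 29·1 + 5·2 = 120
C: 27·1 + 31·2 + 29·3 + 5·1 = 181
C has the highest Borda score (181).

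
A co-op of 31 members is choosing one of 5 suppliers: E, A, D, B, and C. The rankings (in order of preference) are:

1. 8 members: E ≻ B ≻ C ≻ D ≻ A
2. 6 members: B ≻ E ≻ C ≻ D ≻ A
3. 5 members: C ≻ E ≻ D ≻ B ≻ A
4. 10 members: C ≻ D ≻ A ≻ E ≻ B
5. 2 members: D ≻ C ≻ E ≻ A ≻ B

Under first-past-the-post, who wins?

First-place votes: E 8, A 0, D 2, B 6, C 15.
C has the most first-place votes.

C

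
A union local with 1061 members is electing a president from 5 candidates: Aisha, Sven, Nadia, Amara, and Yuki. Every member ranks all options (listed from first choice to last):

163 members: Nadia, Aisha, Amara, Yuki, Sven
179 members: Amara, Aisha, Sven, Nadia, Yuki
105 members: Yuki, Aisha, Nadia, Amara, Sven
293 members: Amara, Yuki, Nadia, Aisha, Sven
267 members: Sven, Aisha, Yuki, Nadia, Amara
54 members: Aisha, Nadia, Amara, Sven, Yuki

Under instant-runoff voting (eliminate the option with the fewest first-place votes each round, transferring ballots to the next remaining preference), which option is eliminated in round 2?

Round 1: Aisha 54, Sven 267, Nadia 163, Amara 472, Yuki 105. Eliminate Aisha.
Round 2: Sven 267, Nadia 217, Amara 472, Yuki 105. Eliminate Yuki.

Yuki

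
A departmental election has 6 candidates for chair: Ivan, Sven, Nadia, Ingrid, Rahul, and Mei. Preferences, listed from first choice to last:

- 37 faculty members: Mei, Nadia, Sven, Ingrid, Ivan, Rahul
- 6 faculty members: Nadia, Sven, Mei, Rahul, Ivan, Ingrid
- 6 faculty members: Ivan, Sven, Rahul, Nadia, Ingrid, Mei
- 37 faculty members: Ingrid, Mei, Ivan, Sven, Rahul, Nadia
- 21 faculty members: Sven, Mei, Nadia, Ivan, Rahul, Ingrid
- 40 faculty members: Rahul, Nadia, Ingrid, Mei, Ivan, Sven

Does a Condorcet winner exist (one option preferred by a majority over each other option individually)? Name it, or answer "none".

none

Checking pairwise contests:
Nadia beats Ivan 104–43.
Ivan beats Sven 83–64.
Rahul beats Nadia 83–64.
Nadia beats Ingrid 110–37.
Ivan beats Rahul 101–46.
Ingrid beats Mei 83–64.
Every option loses at least one head-to-head, so there is no Condorcet winner.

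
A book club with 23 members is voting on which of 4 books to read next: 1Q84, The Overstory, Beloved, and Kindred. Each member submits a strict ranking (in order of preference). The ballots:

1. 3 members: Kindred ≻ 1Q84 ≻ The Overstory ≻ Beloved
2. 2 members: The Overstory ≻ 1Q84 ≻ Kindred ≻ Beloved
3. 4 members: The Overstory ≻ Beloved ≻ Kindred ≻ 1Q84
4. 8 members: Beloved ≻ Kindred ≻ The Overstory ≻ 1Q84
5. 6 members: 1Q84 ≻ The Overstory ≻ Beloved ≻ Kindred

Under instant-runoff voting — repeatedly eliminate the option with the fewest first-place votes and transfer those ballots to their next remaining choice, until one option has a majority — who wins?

Round 1: 1Q84 6, The Overstory 6, Beloved 8, Kindred 3. Eliminate Kindred.
Round 2: 1Q84 9, The Overstory 6, Beloved 8. Eliminate The Overstory.
Round 3: 1Q84 11, Beloved 12. Beloved has a majority.

Beloved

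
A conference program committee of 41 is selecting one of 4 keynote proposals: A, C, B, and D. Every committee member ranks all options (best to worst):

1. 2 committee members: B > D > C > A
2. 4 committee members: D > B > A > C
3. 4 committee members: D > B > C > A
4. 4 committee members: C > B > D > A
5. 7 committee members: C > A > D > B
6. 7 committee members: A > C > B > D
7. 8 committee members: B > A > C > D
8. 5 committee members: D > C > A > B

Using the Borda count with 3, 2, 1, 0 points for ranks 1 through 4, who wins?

A: 2·0 + 4·1 + 4·0 + 4·0 + 7·2 + 7·3 + 8·2 + 5·1 = 60
C: 2·1 + 4·0 + 4·1 + 4·3 + 7·3 + 7·2 + 8·1 + 5·2 = 71
B: 2·3 + 4·2 + 4·2 + 4·2 + 7·0 + 7·1 + 8·3 + 5·0 = 61
D: 2·2 + 4·3 + 4·3 + 4·1 + 7·1 + 7·0 + 8·0 + 5·3 = 54
C has the highest Borda score (71).

C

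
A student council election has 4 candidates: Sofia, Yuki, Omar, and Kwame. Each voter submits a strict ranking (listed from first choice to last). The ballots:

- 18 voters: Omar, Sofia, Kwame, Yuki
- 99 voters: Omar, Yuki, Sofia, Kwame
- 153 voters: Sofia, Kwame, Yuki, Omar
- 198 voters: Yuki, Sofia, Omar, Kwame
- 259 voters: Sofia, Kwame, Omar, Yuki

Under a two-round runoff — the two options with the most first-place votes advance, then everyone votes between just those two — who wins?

Round 1 first-place votes: Sofia 412, Yuki 198, Omar 117, Kwame 0.
Sofia and Yuki advance.
Runoff: Sofia is preferred to Yuki by 430 voters; Yuki by 297.
Sofia wins the runoff.

Sofia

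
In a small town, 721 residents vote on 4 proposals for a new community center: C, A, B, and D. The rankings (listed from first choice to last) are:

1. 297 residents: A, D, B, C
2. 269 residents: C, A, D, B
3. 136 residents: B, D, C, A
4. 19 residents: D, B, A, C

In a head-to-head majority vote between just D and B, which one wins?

D

Voters preferring D to B: 585; preferring B to D: 136.
D wins the head-to-head.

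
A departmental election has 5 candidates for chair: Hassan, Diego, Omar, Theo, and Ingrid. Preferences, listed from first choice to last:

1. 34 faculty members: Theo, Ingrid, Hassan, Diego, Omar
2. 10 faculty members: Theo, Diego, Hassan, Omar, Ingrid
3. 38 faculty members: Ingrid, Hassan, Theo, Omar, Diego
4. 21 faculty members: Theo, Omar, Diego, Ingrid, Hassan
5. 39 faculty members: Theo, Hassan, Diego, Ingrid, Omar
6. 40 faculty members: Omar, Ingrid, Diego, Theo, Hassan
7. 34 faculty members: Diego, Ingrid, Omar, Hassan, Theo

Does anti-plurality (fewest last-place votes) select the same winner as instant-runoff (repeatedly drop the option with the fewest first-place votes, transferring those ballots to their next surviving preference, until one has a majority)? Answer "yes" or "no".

Anti-plurality — last-place votes: Hassan 61, Diego 38, Omar 73, Theo 34, Ingrid 10. Winner: Ingrid.
Instant-runoff — R1 Hassan 0, Diego 34, Omar 40, Theo 104, Ingrid 38 (Hassan out); R2 Diego 34, Omar 40, Theo 104, Ingrid 38 (Diego out); R3 Omar 40, Theo 104, Ingrid 72 (Omar out); R4 Theo 104, Ingrid 112 (Ingrid winner). Winner: Ingrid.
The two methods agree.

yes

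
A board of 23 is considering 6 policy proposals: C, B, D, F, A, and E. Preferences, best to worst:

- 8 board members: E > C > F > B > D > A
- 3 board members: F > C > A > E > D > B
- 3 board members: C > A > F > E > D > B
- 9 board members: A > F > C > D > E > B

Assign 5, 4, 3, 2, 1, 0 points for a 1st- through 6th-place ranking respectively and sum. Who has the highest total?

C: 8·4 + 3·4 + 3·5 + 9·3 = 86
B: 8·2 + 3·0 + 3·0 + 9·0 = 16
D: 8·1 + 3·1 + 3·1 + 9·2 = 32
F: 8·3 + 3·5 + 3·3 + 9·4 = 84
A: 8·0 + 3·3 + 3·4 + 9·5 = 66
E: 8·5 + 3·2 + 3·2 + 9·1 = 61
C has the highest Borda score (86).

C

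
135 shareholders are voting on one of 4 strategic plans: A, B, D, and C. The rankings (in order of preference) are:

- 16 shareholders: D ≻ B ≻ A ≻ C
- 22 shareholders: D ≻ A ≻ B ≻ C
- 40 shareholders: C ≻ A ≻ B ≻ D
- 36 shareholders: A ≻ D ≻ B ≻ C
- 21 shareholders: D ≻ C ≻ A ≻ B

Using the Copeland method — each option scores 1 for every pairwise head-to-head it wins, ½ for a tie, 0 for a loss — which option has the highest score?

A

A: beats B, D, and C → score 3.
B: beats C; loses to A and D → score 1.
D: beats B and C; loses to A → score 2.
C: loses to A, B, and D → score 0.
A has the best pairwise record.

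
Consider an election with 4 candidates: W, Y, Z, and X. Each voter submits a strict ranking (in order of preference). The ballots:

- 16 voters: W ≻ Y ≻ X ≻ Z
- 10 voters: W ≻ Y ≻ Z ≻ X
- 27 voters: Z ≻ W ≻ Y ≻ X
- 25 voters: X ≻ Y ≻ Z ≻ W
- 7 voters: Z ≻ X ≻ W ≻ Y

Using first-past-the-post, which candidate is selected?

First-place votes: W 26, Y 0, Z 34, X 25.
Z has the most first-place votes.

Z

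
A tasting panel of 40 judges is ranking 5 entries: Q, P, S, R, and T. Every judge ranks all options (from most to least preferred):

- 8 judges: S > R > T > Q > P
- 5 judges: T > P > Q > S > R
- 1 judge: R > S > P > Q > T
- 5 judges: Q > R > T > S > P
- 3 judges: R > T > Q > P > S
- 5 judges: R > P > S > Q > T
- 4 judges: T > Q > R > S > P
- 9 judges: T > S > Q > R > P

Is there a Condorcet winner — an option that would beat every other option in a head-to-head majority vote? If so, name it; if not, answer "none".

Checking pairwise contests:
S beats Q 23–17.
Q beats P 29–11.
T beats S 26–14.
Q beats R 23–17.
R beats T 22–18.
Every option loses at least one head-to-head, so there is no Condorcet winner.

none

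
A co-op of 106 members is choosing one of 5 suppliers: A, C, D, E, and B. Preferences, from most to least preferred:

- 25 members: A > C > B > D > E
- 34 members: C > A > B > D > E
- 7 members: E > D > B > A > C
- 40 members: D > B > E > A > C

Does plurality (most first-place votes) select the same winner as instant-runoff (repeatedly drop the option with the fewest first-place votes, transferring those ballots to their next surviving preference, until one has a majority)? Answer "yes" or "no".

no

Plurality — first-place votes: A 25, C 34, D 40, E 7, B 0. Winner: D.
Instant-runoff — R1 A 25, C 34, D 40, E 7, B 0 (B out); R2 A 25, C 34, D 40, E 7 (E out); R3 A 25, C 34, D 47 (A out); R4 C 59, D 47 (C winner). Winner: C.
The two methods disagree.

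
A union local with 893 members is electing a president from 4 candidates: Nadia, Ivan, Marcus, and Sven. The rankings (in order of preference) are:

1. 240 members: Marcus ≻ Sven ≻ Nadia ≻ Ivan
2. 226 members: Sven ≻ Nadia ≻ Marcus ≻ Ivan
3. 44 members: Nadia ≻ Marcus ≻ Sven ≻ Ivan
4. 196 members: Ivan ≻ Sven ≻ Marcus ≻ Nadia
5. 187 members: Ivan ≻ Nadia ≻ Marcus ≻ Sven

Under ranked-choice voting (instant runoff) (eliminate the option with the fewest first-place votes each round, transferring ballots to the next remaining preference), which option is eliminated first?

Nadia

Round 1: Nadia 44, Ivan 383, Marcus 240, Sven 226. Eliminate Nadia.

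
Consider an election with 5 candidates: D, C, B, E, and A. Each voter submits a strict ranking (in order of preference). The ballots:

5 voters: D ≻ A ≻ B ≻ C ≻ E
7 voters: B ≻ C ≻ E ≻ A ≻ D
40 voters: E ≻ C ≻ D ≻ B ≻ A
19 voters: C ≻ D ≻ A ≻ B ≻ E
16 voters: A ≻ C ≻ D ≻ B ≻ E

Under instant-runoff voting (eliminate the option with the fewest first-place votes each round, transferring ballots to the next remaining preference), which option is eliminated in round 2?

B

Round 1: D 5, C 19, B 7, E 40, A 16. Eliminate D.
Round 2: C 19, B 7, E 40, A 21. Eliminate B.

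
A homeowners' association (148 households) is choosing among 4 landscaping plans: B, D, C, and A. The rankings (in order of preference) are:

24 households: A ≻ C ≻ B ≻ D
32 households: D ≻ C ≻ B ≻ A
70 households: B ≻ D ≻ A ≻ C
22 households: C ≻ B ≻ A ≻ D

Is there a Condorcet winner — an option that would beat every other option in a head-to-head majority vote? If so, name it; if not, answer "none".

none

Checking pairwise contests:
C beats B 78–70.
B beats D 116–32.
D beats C 102–46.
B beats A 124–24.
Every option loses at least one head-to-head, so there is no Condorcet winner.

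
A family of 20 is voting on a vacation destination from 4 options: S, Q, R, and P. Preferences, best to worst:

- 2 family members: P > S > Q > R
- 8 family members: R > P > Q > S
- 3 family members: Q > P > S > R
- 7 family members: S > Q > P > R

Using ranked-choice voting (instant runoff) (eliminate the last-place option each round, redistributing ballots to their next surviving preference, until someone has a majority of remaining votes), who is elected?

Round 1: S 7, Q 3, R 8, P 2. Eliminate P.
Round 2: S 9, Q 3, R 8. Eliminate Q.
Round 3: S 12, R 8. S has a majority.

S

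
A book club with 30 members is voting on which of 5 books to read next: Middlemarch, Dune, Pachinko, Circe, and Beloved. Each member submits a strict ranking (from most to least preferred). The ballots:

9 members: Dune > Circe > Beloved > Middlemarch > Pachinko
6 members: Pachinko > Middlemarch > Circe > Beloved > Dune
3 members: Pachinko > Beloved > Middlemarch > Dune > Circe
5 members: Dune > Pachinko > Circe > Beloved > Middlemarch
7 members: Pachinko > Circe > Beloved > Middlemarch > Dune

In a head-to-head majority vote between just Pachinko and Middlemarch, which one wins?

Voters preferring Pachinko to Middlemarch: 21; preferring Middlemarch to Pachinko: 9.
Pachinko wins the head-to-head.

Pachinko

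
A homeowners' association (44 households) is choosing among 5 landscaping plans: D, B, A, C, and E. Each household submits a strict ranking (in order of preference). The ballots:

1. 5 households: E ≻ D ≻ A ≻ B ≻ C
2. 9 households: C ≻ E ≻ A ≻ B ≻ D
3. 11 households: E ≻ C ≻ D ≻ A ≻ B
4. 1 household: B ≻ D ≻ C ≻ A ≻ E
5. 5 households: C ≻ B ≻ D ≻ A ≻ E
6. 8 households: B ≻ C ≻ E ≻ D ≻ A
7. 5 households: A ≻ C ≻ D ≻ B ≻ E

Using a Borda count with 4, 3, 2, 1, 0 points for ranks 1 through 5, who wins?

D: 5·3 + 9·0 + 11·2 + 1·3 + 5·2 + 8·1 + 5·2 = 68
B: 5·1 + 9·1 + 11·0 + 1·4 + 5·3 + 8·4 + 5·1 = 70
A: 5·2 + 9·2 + 11·1 + 1·1 + 5·1 + 8·0 + 5·4 = 65
C: 5·0 + 9·4 + 11·3 + 1·2 + 5·4 + 8·3 + 5·3 = 130
E: 5·4 + 9·3 + 11·4 + 1·0 + 5·0 + 8·2 + 5·0 = 107
C has the highest Borda score (130).

C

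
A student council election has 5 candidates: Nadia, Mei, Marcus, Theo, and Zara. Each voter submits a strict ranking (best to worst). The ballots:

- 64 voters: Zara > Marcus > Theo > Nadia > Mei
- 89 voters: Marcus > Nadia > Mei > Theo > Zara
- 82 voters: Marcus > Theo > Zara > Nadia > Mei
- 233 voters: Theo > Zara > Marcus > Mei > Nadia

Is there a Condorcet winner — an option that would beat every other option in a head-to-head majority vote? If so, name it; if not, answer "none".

none

Checking pairwise contests:
Marcus beats Nadia 468–0.
Nadia beats Mei 235–233.
Zara beats Marcus 297–171.
Marcus beats Theo 235–233.
Theo beats Zara 404–64.
Every option loses at least one head-to-head, so there is no Condorcet winner.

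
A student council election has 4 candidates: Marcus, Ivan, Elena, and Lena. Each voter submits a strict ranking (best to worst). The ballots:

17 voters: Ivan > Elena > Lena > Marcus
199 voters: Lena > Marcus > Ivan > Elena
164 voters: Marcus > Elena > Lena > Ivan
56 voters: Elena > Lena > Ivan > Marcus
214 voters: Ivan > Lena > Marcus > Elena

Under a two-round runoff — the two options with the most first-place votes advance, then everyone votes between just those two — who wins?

Lena

Round 1 first-place votes: Marcus 164, Ivan 231, Elena 56, Lena 199.
Ivan and Lena advance.
Runoff: Ivan is preferred to Lena by 231 voters; Lena by 419.
Lena wins the runoff.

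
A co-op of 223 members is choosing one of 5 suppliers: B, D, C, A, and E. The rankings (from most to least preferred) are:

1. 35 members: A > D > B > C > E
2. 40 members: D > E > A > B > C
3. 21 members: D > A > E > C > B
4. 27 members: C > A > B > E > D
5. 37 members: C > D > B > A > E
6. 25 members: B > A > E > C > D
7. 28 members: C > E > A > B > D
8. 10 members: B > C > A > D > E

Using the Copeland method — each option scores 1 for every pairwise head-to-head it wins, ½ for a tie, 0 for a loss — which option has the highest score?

B: beats E; loses to D, C, and A → score 1.
D: beats B and E; loses to C and A → score 2.
C: beats B, D, and E; loses to A → score 3.
A: beats B, D, C, and E → score 4.
E: loses to B, D, C, and A → score 0.
A has the best pairwise record.

A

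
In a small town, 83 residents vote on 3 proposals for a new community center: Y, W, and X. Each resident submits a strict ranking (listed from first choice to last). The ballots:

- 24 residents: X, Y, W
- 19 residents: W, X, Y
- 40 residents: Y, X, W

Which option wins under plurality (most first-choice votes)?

Y

First-place votes: Y 40, W 19, X 24.
Y has the most first-place votes.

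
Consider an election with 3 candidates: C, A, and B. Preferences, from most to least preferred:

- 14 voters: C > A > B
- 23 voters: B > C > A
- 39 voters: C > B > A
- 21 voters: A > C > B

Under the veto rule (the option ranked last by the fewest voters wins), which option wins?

Last-place votes: C 0, A 62, B 35.
C is ranked last by the fewest voters, so C wins.

C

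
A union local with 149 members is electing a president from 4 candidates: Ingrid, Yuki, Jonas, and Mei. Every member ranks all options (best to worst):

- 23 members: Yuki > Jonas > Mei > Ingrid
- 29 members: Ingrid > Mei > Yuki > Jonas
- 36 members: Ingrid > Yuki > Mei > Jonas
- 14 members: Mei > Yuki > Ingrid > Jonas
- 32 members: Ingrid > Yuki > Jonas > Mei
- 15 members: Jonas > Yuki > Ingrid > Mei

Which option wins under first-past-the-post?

Ingrid

First-place votes: Ingrid 97, Yuki 23, Jonas 15, Mei 14.
Ingrid has the most first-place votes.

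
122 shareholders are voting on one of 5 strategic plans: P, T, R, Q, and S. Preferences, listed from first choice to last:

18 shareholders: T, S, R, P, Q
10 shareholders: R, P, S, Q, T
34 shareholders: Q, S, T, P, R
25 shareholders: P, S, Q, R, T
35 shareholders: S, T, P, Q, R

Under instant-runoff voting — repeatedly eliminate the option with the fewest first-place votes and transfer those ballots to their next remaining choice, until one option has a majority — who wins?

Round 1: P 25, T 18, R 10, Q 34, S 35. Eliminate R.
Round 2: P 35, T 18, Q 34, S 35. Eliminate T.
Round 3: P 35, Q 34, S 53. Eliminate Q.
Round 4: P 35, S 87. S has a majority.

S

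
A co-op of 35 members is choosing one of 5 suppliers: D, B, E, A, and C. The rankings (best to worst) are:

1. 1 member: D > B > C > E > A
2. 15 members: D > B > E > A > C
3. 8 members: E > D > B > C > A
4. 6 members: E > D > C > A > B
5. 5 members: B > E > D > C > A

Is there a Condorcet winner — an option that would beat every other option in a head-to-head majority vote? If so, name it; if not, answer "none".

Checking pairwise contests:
E beats D 19–16.
D beats B 30–5.
B beats E 21–14.
D beats A 35–0.
D beats C 35–0.
Every option loses at least one head-to-head, so there is no Condorcet winner.

none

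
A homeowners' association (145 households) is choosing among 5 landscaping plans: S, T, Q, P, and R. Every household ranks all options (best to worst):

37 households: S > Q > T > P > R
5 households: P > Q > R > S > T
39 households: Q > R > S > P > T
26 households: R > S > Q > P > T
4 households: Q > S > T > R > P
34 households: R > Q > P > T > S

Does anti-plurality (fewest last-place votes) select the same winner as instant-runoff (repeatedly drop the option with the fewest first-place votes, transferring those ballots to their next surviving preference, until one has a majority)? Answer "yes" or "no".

Anti-plurality — last-place votes: S 34, T 70, Q 0, P 4, R 37. Winner: Q.
Instant-runoff — R1 S 37, T 0, Q 43, P 5, R 60 (T out); R2 S 37, Q 43, P 5, R 60 (P out); R3 S 37, Q 48, R 60 (S out); R4 Q 85, R 60 (Q winner). Winner: Q.
The two methods agree.

yes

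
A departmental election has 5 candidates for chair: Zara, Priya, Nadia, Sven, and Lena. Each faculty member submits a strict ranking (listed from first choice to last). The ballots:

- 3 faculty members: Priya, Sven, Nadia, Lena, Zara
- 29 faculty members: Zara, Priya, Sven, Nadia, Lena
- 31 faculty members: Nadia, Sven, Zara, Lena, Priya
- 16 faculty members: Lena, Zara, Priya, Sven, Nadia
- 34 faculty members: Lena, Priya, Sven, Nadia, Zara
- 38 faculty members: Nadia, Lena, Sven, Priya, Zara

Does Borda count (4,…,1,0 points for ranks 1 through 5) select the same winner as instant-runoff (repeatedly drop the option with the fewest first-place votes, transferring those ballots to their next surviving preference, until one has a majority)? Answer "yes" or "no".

Borda — scores: Zara 226, Priya 271, Nadia 345, Sven 320, Lena 348. Winner: Lena.
Instant-runoff — R1 Zara 29, Priya 3, Nadia 69, Sven 0, Lena 50 (Sven out); R2 Zara 29, Priya 3, Nadia 69, Lena 50 (Priya out); R3 Zara 29, Nadia 72, Lena 50 (Zara out); R4 Nadia 101, Lena 50 (Nadia winner). Winner: Nadia.
The two methods disagree.

no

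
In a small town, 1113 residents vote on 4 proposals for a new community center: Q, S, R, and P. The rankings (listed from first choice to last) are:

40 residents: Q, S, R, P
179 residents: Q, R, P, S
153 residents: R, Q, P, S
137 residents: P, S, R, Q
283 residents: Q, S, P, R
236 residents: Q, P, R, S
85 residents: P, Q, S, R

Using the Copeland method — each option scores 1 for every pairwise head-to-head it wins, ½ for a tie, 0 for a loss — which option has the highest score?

Q: beats S, R, and P → score 3.
S: loses to Q, R, and P → score 0.
R: beats S; loses to Q and P → score 1.
P: beats S and R; loses to Q → score 2.
Q has the best pairwise record.

Q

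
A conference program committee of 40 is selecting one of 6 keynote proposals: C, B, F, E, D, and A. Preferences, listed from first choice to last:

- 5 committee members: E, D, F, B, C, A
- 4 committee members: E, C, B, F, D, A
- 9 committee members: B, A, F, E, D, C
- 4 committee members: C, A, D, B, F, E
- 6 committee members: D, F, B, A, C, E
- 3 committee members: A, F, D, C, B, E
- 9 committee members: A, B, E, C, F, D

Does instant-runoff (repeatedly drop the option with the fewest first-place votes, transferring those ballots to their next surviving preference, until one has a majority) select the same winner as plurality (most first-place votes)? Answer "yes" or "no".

Instant-runoff — R1 C 4, B 9, F 0, E 9, D 6, A 12 (F out); R2 C 4, B 9, E 9, D 6, A 12 (C out); R3 B 9, E 9, D 6, A 16 (D out); R4 B 15, E 9, A 16 (E out); R5 B 24, A 16 (B winner). Winner: B.
Plurality — first-place votes: C 4, B 9, F 0, E 9, D 6, A 12. Winner: A.
The two methods disagree.

no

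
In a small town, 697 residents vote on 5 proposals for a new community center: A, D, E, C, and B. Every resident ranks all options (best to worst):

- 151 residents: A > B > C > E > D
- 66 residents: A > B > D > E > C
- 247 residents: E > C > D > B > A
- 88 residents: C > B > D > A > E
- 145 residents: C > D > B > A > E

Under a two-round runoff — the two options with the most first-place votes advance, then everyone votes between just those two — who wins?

C

Round 1 first-place votes: A 217, D 0, E 247, C 233, B 0.
E and C advance.
Runoff: E is preferred to C by 313 voters; C by 384.
C wins the runoff.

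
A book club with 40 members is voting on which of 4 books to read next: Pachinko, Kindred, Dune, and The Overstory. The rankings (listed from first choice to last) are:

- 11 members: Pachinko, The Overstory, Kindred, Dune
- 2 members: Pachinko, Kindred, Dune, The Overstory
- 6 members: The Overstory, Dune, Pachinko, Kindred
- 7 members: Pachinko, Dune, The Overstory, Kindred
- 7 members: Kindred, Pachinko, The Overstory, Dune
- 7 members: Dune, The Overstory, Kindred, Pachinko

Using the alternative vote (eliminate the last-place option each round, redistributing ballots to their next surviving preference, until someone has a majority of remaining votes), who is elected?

Pachinko

Round 1: Pachinko 20, Kindred 7, Dune 7, The Overstory 6. Eliminate The Overstory.
Round 2: Pachinko 20, Kindred 7, Dune 13. Eliminate Kindred.
Round 3: Pachinko 27, Dune 13. Pachinko has a majority.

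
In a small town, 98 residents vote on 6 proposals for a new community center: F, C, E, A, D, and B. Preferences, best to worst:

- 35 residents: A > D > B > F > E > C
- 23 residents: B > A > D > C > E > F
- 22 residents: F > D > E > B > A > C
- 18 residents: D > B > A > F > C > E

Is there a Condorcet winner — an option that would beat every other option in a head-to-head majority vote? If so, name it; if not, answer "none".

Checking pairwise contests:
A beats F 76–22.
F beats C 75–23.
F beats E 75–23.
B beats A 63–35.
A beats D 58–40.
D beats B 75–23.
Every option loses at least one head-to-head, so there is no Condorcet winner.

none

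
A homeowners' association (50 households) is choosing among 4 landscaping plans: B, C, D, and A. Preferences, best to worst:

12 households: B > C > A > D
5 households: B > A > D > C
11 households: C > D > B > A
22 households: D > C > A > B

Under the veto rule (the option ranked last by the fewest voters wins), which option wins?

C

Last-place votes: B 22, C 5, D 12, A 11.
C is ranked last by the fewest voters, so C wins.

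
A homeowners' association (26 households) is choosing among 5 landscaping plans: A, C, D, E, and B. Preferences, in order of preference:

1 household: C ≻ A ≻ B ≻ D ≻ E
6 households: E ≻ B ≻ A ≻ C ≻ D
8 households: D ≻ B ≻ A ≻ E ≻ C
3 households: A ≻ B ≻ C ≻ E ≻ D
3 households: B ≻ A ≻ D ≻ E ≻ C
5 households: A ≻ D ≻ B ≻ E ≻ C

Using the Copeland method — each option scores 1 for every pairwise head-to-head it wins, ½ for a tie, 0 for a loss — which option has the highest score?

A: beats C, D, and E; loses to B → score 3.
C: loses to A, D, E, and B → score 0.
D: beats C and E; ties B; loses to A → score 2.5.
E: beats C; loses to A, D, and B → score 1.
B: beats A, C, and E; ties D → score 3.5.
B has the best pairwise record.

B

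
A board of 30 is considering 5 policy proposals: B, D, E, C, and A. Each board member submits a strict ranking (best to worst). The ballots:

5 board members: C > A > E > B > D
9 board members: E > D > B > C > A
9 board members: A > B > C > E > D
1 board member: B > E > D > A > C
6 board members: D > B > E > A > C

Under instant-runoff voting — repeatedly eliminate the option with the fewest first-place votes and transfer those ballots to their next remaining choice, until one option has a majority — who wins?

E

Round 1: B 1, D 6, E 9, C 5, A 9. Eliminate B.
Round 2: D 6, E 10, C 5, A 9. Eliminate C.
Round 3: D 6, E 10, A 14. Eliminate D.
Round 4: E 16, A 14. E has a majority.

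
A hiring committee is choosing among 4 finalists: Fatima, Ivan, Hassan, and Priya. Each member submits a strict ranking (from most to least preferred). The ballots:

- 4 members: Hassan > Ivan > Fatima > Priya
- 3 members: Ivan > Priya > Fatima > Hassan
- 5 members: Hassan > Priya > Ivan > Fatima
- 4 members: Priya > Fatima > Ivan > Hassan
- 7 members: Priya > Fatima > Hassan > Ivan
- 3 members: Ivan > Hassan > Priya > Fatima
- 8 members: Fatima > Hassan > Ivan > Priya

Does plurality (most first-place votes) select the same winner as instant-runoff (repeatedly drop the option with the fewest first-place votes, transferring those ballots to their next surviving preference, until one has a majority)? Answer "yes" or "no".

Plurality — first-place votes: Fatima 8, Ivan 6, Hassan 9, Priya 11. Winner: Priya.
Instant-runoff — R1 Fatima 8, Ivan 6, Hassan 9, Priya 11 (Ivan out); R2 Fatima 8, Hassan 12, Priya 14 (Fatima out); R3 Hassan 20, Priya 14 (Hassan winner). Winner: Hassan.
The two methods disagree.

no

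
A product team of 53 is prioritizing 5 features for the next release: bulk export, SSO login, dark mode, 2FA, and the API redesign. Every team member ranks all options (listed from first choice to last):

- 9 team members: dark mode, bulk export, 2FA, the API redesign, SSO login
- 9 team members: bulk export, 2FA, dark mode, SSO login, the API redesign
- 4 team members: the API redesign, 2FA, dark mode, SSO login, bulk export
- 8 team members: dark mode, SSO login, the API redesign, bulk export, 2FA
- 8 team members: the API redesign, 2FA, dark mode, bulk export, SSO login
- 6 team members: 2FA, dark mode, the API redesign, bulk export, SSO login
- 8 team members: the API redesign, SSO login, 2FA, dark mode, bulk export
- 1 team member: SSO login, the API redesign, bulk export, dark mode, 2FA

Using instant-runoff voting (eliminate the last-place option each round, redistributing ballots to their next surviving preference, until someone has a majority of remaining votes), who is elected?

dark mode

Round 1: bulk export 9, SSO login 1, dark mode 17, 2FA 6, the API redesign 20. Eliminate SSO login.
Round 2: bulk export 9, dark mode 17, 2FA 6, the API redesign 21. Eliminate 2FA.
Round 3: bulk export 9, dark mode 23, the API redesign 21. Eliminate bulk export.
Round 4: dark mode 32, the API redesign 21. Dark mode has a majority.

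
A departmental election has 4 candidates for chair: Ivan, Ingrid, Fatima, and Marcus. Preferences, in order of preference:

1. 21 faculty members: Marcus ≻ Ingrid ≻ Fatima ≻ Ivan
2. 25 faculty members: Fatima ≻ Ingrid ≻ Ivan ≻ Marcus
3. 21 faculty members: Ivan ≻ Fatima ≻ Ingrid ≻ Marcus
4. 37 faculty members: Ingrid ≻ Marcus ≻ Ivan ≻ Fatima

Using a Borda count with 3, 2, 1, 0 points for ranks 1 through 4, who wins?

Ingrid

Ivan: 21·0 + 25·1 + 21·3 + 37·1 = 125
Ingrid: 21·2 + 25·2 + 21·1 + 37·3 = 224
Fatima: 21·1 + 25·3 + 21·2 + 37·0 = 138
Marcus: 21·3 + 25·0 + 21·0 + 37·2 = 137
Ingrid has the highest Borda score (224).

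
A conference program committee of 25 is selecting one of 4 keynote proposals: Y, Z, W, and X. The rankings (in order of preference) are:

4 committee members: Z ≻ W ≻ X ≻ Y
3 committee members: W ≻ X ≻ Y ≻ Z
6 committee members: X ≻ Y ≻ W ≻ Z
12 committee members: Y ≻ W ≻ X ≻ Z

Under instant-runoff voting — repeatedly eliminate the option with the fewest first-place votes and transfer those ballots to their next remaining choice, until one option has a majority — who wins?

Round 1: Y 12, Z 4, W 3, X 6. Eliminate W.
Round 2: Y 12, Z 4, X 9. Eliminate Z.
Round 3: Y 12, X 13. X has a majority.

X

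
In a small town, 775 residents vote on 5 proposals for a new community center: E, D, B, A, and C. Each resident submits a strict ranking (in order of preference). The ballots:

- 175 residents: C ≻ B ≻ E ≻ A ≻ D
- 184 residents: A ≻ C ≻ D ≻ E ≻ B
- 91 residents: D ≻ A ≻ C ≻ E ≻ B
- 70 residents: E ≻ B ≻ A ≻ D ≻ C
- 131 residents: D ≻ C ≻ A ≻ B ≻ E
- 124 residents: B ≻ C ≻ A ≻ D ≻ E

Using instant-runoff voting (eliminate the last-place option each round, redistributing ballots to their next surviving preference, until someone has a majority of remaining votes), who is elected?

Round 1: E 70, D 222, B 124, A 184, C 175. Eliminate E.
Round 2: D 222, B 194, A 184, C 175. Eliminate C.
Round 3: D 222, B 369, A 184. Eliminate A.
Round 4: D 406, B 369. D has a majority.

D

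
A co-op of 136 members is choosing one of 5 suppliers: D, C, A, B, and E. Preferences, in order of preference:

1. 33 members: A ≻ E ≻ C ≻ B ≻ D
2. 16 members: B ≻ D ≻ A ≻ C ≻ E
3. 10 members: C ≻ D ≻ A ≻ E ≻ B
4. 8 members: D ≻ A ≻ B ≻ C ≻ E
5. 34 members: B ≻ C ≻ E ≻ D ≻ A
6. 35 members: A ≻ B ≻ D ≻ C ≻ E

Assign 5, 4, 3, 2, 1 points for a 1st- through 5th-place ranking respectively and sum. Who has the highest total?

B

D: 33·1 + 16·4 + 10·4 + 8·5 + 34·2 + 35·3 = 350
C: 33·3 + 16·2 + 10·5 + 8·2 + 34·4 + 35·2 = 403
A: 33·5 + 16·3 + 10·3 + 8·4 + 34·1 + 35·5 = 484
B: 33·2 + 16·5 + 10·1 + 8·3 + 34·5 + 35·4 = 490
E: 33·4 + 16·1 + 10·2 + 8·1 + 34·3 + 35·1 = 313
B has the highest Borda score (490).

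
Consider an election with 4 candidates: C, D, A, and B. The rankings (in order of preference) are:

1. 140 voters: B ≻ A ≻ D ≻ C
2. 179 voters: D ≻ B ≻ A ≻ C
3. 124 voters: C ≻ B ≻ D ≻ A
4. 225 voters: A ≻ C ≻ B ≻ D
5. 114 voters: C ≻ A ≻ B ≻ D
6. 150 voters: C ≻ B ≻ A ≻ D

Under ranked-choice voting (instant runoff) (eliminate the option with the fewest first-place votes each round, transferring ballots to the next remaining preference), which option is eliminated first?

B

Round 1: C 388, D 179, A 225, B 140. Eliminate B.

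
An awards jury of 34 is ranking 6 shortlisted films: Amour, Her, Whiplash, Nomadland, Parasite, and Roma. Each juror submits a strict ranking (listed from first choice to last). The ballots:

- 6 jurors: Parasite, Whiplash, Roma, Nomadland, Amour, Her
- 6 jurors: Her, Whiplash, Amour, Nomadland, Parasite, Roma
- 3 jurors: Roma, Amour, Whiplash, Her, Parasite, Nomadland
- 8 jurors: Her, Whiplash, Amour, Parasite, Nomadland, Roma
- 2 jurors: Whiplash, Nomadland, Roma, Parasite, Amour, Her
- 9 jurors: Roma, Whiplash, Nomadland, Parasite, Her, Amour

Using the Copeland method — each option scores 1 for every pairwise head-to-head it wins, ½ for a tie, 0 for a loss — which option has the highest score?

Whiplash

Amour: ties Nomadland and Parasite; loses to Her, Whiplash, and Roma → score 1.
Her: beats Amour; ties Nomadland and Parasite; loses to Whiplash and Roma → score 2.
Whiplash: beats Amour, Her, Nomadland, Parasite, and Roma → score 5.
Nomadland: ties Amour, Her, and Parasite; loses to Whiplash and Roma → score 1.5.
Parasite: beats Roma; ties Amour, Her, and Nomadland; loses to Whiplash → score 2.5.
Roma: beats Amour, Her, and Nomadland; loses to Whiplash and Parasite → score 3.
Whiplash has the best pairwise record.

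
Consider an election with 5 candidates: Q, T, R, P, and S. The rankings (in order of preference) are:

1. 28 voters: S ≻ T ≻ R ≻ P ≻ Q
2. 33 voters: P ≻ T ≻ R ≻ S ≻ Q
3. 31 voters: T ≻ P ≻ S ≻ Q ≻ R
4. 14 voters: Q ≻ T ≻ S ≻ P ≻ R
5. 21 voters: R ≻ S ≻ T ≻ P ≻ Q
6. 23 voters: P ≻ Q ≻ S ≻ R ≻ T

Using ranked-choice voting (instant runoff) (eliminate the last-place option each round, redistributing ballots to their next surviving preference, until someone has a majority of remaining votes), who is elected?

Round 1: Q 14, T 31, R 21, P 56, S 28. Eliminate Q.
Round 2: T 45, R 21, P 56, S 28. Eliminate R.
Round 3: T 45, P 56, S 49. Eliminate T.
Round 4: P 87, S 63. P has a majority.

P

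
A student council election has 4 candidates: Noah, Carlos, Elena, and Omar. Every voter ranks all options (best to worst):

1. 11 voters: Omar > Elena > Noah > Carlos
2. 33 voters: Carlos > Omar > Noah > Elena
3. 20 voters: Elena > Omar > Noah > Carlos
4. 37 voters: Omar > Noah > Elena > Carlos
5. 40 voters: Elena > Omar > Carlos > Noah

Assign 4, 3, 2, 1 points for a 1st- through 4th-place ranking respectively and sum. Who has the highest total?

Noah: 11·2 + 33·2 + 20·2 + 37·3 + 40·1 = 279
Carlos: 11·1 + 33·4 + 20·1 + 37·1 + 40·2 = 280
Elena: 11·3 + 33·1 + 20·4 + 37·2 + 40·4 = 380
Omar: 11·4 + 33·3 + 20·3 + 37·4 + 40·3 = 471
Omar has the highest Borda score (471).

Omar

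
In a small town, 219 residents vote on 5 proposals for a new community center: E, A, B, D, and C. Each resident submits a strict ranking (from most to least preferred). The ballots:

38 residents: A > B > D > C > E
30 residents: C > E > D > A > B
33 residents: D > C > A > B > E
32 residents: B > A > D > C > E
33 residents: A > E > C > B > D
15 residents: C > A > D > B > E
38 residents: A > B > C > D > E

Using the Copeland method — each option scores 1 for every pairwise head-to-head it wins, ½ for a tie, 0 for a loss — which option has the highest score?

E: loses to A, B, D, and C → score 0.
A: beats E, B, D, and C → score 4.
B: beats E and D; loses to A and C → score 2.
D: beats E; loses to A, B, and C → score 1.
C: beats E, B, and D; loses to A → score 3.
A has the best pairwise record.

A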